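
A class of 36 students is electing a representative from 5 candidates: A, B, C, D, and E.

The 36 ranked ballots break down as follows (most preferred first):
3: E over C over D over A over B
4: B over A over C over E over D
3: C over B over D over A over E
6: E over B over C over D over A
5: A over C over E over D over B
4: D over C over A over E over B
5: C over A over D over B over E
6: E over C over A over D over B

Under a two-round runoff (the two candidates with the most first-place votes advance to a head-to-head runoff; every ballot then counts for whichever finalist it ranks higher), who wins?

Round 1 first-place votes: A 5, B 4, C 8, D 4, E 15. E and C advance.
Runoff: E is ranked above C on 15 ballots, C above E on 21.

C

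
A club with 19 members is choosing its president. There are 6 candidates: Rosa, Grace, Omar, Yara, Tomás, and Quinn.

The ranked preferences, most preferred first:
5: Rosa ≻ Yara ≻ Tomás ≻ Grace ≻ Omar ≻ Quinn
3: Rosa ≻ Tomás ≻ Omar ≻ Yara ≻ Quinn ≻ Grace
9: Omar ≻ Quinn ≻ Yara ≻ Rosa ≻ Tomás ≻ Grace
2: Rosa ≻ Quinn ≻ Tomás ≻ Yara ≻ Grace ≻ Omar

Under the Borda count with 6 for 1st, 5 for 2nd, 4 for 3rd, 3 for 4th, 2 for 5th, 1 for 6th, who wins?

Rosa: 5×6 + 3×6 + 9×3 + 2×6 = 87
Grace: 5×3 + 3×1 + 9×1 + 2×2 = 31
Omar: 5×2 + 3×4 + 9×6 + 2×1 = 78
Yara: 5×5 + 3×3 + 9×4 + 2×3 = 76
Tomás: 5×4 + 3×5 + 9×2 + 2×4 = 61
Quinn: 5×1 + 3×2 + 9×5 + 2×5 = 66

Rosa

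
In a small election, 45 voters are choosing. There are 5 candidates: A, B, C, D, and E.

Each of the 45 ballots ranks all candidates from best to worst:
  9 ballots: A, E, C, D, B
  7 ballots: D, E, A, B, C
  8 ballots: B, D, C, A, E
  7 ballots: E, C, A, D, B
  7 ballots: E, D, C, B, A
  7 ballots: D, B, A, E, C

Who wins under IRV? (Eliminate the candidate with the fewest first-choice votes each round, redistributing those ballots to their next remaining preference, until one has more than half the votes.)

E

Round 1: A 9, B 8, C 0, D 14, E 14. C eliminated.
Round 2: A 9, B 8, D 14, E 14. B eliminated.
Round 3: A 9, D 22, E 14. A eliminated.
Round 4: D 22, E 23. E has a majority (≥23).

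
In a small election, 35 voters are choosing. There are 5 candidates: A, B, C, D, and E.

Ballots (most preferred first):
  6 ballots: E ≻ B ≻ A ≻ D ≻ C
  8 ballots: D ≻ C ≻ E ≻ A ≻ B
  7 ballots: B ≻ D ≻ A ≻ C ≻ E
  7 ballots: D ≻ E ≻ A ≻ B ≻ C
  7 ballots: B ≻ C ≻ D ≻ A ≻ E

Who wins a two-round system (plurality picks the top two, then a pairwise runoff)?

B

Round 1 first-place votes: A 0, B 14, C 0, D 15, E 6. D and B advance.
Runoff: D is ranked above B on 15 ballots, B above D on 20.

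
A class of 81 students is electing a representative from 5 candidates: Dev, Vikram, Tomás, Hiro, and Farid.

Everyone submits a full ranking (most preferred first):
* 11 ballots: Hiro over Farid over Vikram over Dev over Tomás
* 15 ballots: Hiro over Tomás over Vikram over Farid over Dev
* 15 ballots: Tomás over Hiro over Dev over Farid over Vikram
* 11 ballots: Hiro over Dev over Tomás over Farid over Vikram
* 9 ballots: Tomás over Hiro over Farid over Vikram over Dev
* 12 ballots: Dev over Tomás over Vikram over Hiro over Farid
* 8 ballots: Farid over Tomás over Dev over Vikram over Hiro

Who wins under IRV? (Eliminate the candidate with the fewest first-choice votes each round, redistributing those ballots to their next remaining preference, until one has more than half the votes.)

Tomás

Round 1: Dev 12, Vikram 0, Tomás 24, Hiro 37, Farid 8. Vikram eliminated.
Round 2: Dev 12, Tomás 24, Hiro 37, Farid 8. Farid eliminated.
Round 3: Dev 12, Tomás 32, Hiro 37. Dev eliminated.
Round 4: Tomás 44, Hiro 37. Tomás has a majority (≥41).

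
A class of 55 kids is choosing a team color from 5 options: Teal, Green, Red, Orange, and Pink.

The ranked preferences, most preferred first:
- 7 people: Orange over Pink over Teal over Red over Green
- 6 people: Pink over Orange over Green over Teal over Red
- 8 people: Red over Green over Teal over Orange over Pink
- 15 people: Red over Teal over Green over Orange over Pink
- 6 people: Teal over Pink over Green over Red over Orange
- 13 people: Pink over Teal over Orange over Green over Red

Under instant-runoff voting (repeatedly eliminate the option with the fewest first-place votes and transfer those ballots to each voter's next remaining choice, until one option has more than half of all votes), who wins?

Pink

Round 1: Teal 6, Green 0, Red 23, Orange 7, Pink 19. Green eliminated.
Round 2: Teal 6, Red 23, Orange 7, Pink 19. Teal eliminated.
Round 3: Red 23, Orange 7, Pink 25. Orange eliminated.
Round 4: Red 23, Pink 32. Pink has a majority (≥28).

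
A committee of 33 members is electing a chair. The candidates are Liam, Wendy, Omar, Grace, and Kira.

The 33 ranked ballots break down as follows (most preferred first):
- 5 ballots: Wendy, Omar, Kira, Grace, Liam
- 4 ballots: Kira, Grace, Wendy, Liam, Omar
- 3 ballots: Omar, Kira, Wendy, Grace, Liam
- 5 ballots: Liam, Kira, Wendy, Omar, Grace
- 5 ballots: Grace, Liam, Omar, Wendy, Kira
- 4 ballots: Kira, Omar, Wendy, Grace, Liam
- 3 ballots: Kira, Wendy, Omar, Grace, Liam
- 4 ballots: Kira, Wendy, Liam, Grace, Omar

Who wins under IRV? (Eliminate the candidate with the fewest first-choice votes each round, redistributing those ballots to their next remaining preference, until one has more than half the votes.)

Kira

Round 1: Liam 5, Wendy 5, Omar 3, Grace 5, Kira 15. Omar eliminated.
Round 2: Liam 5, Wendy 5, Grace 5, Kira 18. Kira has a majority (≥17).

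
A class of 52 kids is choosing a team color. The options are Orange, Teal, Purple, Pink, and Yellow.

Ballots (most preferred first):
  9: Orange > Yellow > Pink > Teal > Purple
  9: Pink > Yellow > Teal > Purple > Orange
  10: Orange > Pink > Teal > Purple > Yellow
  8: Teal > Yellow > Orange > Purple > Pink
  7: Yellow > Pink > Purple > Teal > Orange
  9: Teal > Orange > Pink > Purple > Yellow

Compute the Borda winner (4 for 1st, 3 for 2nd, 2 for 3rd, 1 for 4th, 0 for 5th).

Pink

Orange: 9×4 + 9×0 + 10×4 + 8×2 + 7×0 + 9×3 = 119
Teal: 9×1 + 9×2 + 10×2 + 8×4 + 7×1 + 9×4 = 122
Purple: 9×0 + 9×1 + 10×1 + 8×1 + 7×2 + 9×1 = 50
Pink: 9×2 + 9×4 + 10×3 + 8×0 + 7×3 + 9×2 = 123
Yellow: 9×3 + 9×3 + 10×0 + 8×3 + 7×4 + 9×0 = 106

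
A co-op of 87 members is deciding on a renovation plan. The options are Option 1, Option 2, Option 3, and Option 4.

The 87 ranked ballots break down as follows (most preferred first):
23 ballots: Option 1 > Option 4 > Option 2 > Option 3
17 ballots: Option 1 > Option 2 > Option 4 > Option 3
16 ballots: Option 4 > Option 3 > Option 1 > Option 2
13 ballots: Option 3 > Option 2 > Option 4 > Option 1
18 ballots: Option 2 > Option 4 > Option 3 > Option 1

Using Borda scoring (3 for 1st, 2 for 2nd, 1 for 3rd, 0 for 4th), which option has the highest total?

Option 4

Option 1: 23×3 + 17×3 + 16×1 + 13×0 + 18×0 = 136
Option 2: 23×1 + 17×2 + 16×0 + 13×2 + 18×3 = 137
Option 3: 23×0 + 17×0 + 16×2 + 13×3 + 18×1 = 89
Option 4: 23×2 + 17×1 + 16×3 + 13×1 + 18×2 = 160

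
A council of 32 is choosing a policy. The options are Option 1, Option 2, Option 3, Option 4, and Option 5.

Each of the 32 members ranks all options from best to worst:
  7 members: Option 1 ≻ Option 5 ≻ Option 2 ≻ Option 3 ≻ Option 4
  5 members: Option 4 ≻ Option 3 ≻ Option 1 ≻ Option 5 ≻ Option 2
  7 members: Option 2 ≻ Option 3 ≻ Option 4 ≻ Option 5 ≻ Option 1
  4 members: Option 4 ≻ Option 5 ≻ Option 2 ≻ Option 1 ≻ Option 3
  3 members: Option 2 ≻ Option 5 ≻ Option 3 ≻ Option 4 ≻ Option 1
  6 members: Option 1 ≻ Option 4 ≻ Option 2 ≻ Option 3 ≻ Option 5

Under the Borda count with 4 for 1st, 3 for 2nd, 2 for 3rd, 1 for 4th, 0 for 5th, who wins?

Option 1: 7×4 + 5×2 + 7×0 + 4×1 + 3×0 + 6×4 = 66
Option 2: 7×2 + 5×0 + 7×4 + 4×2 + 3×4 + 6×2 = 74
Option 3: 7×1 + 5×3 + 7×3 + 4×0 + 3×2 + 6×1 = 55
Option 4: 7×0 + 5×4 + 7×2 + 4×4 + 3×1 + 6×3 = 71
Option 5: 7×3 + 5×1 + 7×1 + 4×3 + 3×3 + 6×0 = 54

Option 2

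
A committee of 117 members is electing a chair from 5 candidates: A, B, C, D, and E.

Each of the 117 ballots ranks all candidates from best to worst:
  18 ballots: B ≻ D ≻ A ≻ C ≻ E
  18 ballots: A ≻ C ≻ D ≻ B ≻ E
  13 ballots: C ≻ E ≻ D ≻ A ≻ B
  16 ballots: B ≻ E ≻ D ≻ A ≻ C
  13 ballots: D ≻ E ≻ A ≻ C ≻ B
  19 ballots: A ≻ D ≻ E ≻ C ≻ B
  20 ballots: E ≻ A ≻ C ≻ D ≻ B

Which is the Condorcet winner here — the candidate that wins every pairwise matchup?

D vs A: 60–57
D vs B: 83–34
D vs C: 66–51
D vs E: 68–49
D beats every other candidate.

D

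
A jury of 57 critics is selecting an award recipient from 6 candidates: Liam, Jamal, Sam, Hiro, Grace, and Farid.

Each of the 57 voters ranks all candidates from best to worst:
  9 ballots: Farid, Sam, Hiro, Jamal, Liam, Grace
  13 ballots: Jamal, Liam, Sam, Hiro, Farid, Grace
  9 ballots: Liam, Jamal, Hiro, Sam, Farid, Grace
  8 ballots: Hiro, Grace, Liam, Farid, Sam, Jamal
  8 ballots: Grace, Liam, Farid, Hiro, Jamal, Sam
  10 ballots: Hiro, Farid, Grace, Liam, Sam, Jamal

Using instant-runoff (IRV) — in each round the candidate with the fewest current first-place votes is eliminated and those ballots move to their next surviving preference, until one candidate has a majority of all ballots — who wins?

Round 1: Liam 9, Jamal 13, Sam 0, Hiro 18, Grace 8, Farid 9. Sam eliminated.
Round 2: Liam 9, Jamal 13, Hiro 18, Grace 8, Farid 9. Grace eliminated.
Round 3: Liam 17, Jamal 13, Hiro 18, Farid 9. Farid eliminated.
Round 4: Liam 17, Jamal 13, Hiro 27. Jamal eliminated.
Round 5: Liam 30, Hiro 27. Liam has a majority (≥29).

Liam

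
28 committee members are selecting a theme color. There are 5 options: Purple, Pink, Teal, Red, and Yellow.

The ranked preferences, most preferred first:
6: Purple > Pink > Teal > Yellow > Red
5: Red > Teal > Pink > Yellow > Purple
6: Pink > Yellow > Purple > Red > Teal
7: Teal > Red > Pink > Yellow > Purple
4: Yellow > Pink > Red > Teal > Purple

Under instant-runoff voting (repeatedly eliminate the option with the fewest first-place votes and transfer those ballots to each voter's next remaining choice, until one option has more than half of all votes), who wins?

Pink

Round 1: Purple 6, Pink 6, Teal 7, Red 5, Yellow 4. Yellow eliminated.
Round 2: Purple 6, Pink 10, Teal 7, Red 5. Red eliminated.
Round 3: Purple 6, Pink 10, Teal 12. Purple eliminated.
Round 4: Pink 16, Teal 12. Pink has a majority (≥15).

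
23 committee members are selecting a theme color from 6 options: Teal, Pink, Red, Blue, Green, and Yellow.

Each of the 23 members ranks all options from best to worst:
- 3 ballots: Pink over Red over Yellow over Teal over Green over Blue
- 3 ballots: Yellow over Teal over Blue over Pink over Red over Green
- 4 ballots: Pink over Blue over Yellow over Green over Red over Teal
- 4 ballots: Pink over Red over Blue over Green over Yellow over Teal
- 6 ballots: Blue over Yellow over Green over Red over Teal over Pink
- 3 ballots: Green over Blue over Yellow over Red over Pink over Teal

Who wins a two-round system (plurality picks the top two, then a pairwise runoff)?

Round 1 first-place votes: Teal 0, Pink 11, Red 0, Blue 6, Green 3, Yellow 3. Pink and Blue advance.
Runoff: Pink is ranked above Blue on 11 ballots, Blue above Pink on 12.

Blue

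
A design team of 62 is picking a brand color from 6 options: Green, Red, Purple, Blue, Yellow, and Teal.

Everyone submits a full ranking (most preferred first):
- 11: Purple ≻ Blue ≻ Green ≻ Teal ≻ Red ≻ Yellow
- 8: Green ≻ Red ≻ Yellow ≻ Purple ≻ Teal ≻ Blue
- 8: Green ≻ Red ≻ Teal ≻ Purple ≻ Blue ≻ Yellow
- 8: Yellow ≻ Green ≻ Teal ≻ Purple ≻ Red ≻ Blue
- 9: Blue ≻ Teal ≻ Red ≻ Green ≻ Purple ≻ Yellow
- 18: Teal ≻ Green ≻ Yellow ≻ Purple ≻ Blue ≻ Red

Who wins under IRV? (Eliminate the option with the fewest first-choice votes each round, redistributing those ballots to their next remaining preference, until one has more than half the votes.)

Green

Round 1: Green 16, Red 0, Purple 11, Blue 9, Yellow 8, Teal 18. Red eliminated.
Round 2: Green 16, Purple 11, Blue 9, Yellow 8, Teal 18. Yellow eliminated.
Round 3: Green 24, Purple 11, Blue 9, Teal 18. Blue eliminated.
Round 4: Green 24, Purple 11, Teal 27. Purple eliminated.
Round 5: Green 35, Teal 27. Green has a majority (≥32).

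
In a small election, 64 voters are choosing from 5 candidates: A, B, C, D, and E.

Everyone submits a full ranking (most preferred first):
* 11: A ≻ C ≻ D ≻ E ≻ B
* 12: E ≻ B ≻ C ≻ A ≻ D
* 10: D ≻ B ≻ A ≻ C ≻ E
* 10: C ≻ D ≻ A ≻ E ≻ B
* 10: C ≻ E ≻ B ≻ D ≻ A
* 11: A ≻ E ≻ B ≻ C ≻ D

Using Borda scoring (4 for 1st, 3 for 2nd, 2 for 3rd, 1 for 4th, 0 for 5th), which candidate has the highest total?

A: 11×4 + 12×1 + 10×2 + 10×2 + 10×0 + 11×4 = 140
B: 11×0 + 12×3 + 10×3 + 10×0 + 10×2 + 11×2 = 108
C: 11×3 + 12×2 + 10×1 + 10×4 + 10×4 + 11×1 = 158
D: 11×2 + 12×0 + 10×4 + 10×3 + 10×1 + 11×0 = 102
E: 11×1 + 12×4 + 10×0 + 10×1 + 10×3 + 11×3 = 132

C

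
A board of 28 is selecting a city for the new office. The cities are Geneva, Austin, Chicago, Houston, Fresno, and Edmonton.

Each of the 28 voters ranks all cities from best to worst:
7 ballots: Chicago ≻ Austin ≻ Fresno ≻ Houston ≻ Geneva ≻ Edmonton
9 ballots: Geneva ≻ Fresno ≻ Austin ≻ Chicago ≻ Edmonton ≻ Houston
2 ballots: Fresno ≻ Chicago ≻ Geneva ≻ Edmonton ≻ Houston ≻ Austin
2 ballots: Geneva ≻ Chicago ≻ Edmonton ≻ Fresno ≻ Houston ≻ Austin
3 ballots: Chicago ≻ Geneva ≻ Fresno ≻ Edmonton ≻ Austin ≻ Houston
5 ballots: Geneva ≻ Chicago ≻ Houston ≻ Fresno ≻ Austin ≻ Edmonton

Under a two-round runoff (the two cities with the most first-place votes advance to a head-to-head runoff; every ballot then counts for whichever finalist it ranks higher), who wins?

Geneva

Round 1 first-place votes: Geneva 16, Austin 0, Chicago 10, Houston 0, Fresno 2, Edmonton 0. Geneva and Chicago advance.
Runoff: Geneva is ranked above Chicago on 16 ballots, Chicago above Geneva on 12.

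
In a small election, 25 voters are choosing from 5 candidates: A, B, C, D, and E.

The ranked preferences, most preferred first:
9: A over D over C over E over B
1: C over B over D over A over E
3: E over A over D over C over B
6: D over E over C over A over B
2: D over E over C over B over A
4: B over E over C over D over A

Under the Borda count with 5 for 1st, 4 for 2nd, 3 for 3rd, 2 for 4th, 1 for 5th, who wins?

D

A: 9×5 + 1×2 + 3×4 + 6×2 + 2×1 + 4×1 = 77
B: 9×1 + 1×4 + 3×1 + 6×1 + 2×2 + 4×5 = 46
C: 9×3 + 1×5 + 3×2 + 6×3 + 2×3 + 4×3 = 74
D: 9×4 + 1×3 + 3×3 + 6×5 + 2×5 + 4×2 = 96
E: 9×2 + 1×1 + 3×5 + 6×4 + 2×4 + 4×4 = 82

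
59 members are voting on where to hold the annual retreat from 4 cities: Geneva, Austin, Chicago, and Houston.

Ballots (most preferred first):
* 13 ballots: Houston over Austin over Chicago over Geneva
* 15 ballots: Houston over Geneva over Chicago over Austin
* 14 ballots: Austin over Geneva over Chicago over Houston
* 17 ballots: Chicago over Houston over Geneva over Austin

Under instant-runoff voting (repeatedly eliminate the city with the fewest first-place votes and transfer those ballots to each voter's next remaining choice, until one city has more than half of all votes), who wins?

Round 1: Geneva 0, Austin 14, Chicago 17, Houston 28. Geneva eliminated.
Round 2: Austin 14, Chicago 17, Houston 28. Austin eliminated.
Round 3: Chicago 31, Houston 28. Chicago has a majority (≥30).

Chicago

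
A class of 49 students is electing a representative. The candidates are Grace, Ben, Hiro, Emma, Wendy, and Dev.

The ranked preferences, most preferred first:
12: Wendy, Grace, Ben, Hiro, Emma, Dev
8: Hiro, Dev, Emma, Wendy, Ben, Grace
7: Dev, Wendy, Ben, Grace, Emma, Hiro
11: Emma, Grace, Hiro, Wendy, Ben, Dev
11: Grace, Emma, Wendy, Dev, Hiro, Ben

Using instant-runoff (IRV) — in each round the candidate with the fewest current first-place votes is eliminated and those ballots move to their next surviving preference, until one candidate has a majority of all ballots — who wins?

Emma

Round 1: Grace 11, Ben 0, Hiro 8, Emma 11, Wendy 12, Dev 7. Ben eliminated.
Round 2: Grace 11, Hiro 8, Emma 11, Wendy 12, Dev 7. Dev eliminated.
Round 3: Grace 11, Hiro 8, Emma 11, Wendy 19. Hiro eliminated.
Round 4: Grace 11, Emma 19, Wendy 19. Grace eliminated.
Round 5: Emma 30, Wendy 19. Emma has a majority (≥25).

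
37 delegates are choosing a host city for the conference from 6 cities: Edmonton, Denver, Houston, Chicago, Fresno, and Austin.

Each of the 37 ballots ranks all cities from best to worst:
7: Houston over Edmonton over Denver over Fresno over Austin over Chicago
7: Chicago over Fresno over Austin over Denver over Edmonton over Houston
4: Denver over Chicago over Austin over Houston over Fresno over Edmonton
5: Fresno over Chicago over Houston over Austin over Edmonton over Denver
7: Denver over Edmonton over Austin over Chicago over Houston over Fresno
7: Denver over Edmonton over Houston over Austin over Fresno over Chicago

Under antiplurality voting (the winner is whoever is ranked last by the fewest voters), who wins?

Austin

Last-place votes: Edmonton 4, Denver 5, Houston 7, Chicago 14, Fresno 7, Austin 0.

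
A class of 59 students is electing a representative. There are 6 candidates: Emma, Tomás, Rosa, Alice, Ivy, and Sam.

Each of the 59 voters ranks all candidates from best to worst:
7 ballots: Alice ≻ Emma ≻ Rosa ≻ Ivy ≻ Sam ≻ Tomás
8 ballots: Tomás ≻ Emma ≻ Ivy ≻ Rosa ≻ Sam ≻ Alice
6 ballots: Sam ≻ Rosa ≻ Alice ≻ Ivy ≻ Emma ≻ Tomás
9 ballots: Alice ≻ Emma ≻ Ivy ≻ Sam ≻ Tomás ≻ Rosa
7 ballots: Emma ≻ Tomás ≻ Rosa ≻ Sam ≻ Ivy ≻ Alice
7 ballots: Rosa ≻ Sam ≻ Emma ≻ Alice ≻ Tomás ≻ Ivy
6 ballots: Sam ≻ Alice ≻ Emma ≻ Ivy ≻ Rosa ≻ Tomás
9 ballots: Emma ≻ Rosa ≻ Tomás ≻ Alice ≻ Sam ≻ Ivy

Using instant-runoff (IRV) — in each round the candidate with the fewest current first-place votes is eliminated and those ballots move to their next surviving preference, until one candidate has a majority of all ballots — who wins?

Round 1: Emma 16, Tomás 8, Rosa 7, Alice 16, Ivy 0, Sam 12. Ivy eliminated.
Round 2: Emma 16, Tomás 8, Rosa 7, Alice 16, Sam 12. Rosa eliminated.
Round 3: Emma 16, Tomás 8, Alice 16, Sam 19. Tomás eliminated.
Round 4: Emma 24, Alice 16, Sam 19. Alice eliminated.
Round 5: Emma 40, Sam 19. Emma has a majority (≥30).

Emma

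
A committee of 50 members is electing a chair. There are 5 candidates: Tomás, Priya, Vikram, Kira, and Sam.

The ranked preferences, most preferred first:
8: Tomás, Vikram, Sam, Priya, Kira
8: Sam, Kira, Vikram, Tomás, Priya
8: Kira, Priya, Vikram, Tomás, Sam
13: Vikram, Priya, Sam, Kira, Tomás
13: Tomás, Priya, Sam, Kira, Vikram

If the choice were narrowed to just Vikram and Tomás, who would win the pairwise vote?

Vikram is ranked above Tomás on 29 ballots; Tomás above Vikram on 21.

Vikram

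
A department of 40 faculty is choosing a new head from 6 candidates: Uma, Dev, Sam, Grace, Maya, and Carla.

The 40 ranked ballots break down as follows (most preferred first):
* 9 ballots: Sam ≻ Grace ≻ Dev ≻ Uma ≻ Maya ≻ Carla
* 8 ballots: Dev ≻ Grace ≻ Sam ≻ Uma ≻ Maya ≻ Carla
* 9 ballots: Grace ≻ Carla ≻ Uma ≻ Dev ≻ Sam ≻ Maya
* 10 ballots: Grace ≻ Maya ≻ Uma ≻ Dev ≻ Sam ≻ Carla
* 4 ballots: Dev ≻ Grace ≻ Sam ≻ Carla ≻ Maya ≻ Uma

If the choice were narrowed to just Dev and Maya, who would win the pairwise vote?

Dev

Dev is ranked above Maya on 30 ballots; Maya above Dev on 10.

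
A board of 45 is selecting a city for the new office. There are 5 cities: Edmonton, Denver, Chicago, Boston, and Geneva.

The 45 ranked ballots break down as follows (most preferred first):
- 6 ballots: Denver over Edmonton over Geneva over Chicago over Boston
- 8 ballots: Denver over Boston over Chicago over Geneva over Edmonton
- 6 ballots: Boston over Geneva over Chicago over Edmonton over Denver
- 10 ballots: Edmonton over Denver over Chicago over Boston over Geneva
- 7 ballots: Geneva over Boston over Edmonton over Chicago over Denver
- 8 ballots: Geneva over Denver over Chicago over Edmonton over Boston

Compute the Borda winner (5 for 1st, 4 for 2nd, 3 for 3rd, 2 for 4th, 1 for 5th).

Denver

Edmonton: 6×4 + 8×1 + 6×2 + 10×5 + 7×3 + 8×2 = 131
Denver: 6×5 + 8×5 + 6×1 + 10×4 + 7×1 + 8×4 = 155
Chicago: 6×2 + 8×3 + 6×3 + 10×3 + 7×2 + 8×3 = 122
Boston: 6×1 + 8×4 + 6×5 + 10×2 + 7×4 + 8×1 = 124
Geneva: 6×3 + 8×2 + 6×4 + 10×1 + 7×5 + 8×5 = 143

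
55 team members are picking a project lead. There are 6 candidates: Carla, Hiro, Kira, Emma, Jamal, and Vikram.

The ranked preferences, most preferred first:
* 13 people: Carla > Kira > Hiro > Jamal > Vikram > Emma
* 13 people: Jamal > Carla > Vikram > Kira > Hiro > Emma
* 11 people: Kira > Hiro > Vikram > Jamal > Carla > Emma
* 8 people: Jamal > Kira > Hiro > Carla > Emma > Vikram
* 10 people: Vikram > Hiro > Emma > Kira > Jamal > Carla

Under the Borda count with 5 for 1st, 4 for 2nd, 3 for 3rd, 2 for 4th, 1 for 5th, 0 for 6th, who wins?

Carla: 13×5 + 13×4 + 11×1 + 8×2 + 10×0 = 144
Hiro: 13×3 + 13×1 + 11×4 + 8×3 + 10×4 = 160
Kira: 13×4 + 13×2 + 11×5 + 8×4 + 10×2 = 185
Emma: 13×0 + 13×0 + 11×0 + 8×1 + 10×3 = 38
Jamal: 13×2 + 13×5 + 11×2 + 8×5 + 10×1 = 163
Vikram: 13×1 + 13×3 + 11×3 + 8×0 + 10×5 = 135

Kira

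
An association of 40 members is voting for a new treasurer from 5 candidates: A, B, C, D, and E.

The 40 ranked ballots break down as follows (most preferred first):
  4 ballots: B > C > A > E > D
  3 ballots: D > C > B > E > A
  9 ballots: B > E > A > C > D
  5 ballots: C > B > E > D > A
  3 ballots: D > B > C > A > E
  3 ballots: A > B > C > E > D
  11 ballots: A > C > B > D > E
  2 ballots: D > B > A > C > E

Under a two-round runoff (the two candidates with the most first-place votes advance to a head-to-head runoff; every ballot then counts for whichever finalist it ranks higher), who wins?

Round 1 first-place votes: A 14, B 13, C 5, D 8, E 0. A and B advance.
Runoff: A is ranked above B on 14 ballots, B above A on 26.

B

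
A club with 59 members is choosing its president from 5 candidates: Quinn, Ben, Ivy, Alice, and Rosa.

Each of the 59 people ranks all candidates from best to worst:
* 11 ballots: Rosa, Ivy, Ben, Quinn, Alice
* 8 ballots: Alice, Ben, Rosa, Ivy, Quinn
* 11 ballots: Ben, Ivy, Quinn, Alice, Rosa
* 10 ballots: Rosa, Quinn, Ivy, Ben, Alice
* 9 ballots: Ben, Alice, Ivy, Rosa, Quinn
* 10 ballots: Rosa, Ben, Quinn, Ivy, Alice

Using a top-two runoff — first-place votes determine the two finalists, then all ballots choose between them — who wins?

Round 1 first-place votes: Quinn 0, Ben 20, Ivy 0, Alice 8, Rosa 31. Rosa and Ben advance.
Runoff: Rosa is ranked above Ben on 31 ballots, Ben above Rosa on 28.

Rosa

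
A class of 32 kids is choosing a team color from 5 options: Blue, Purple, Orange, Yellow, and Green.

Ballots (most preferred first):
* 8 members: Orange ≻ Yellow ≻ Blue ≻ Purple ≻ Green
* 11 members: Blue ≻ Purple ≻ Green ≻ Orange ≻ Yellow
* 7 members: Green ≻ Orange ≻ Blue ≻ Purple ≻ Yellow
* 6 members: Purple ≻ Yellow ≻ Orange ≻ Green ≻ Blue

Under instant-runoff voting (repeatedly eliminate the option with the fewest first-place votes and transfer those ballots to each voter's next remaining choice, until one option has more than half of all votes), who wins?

Orange

Round 1: Blue 11, Purple 6, Orange 8, Yellow 0, Green 7. Yellow eliminated.
Round 2: Blue 11, Purple 6, Orange 8, Green 7. Purple eliminated.
Round 3: Blue 11, Orange 14, Green 7. Green eliminated.
Round 4: Blue 11, Orange 21. Orange has a majority (≥17).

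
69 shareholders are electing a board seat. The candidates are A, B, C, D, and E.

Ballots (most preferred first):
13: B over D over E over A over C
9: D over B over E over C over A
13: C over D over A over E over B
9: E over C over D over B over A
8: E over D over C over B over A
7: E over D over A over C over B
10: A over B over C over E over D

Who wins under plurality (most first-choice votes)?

E

First-place votes: A 10, B 13, C 13, D 9, E 24.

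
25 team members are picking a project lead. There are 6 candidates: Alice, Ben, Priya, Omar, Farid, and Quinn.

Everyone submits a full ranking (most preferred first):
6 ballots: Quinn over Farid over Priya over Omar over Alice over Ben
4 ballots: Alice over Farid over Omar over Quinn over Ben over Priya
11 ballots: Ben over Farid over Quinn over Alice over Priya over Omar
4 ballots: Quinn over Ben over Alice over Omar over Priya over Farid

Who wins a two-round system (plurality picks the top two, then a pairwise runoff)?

Quinn

Round 1 first-place votes: Alice 4, Ben 11, Priya 0, Omar 0, Farid 0, Quinn 10. Ben and Quinn advance.
Runoff: Ben is ranked above Quinn on 11 ballots, Quinn above Ben on 14.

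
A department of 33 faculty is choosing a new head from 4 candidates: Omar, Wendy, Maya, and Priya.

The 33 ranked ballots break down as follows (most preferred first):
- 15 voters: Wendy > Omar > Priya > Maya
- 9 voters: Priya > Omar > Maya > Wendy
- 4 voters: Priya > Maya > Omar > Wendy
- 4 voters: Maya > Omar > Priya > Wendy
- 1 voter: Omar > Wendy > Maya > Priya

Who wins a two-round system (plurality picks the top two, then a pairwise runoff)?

Priya

Round 1 first-place votes: Omar 1, Wendy 15, Maya 4, Priya 13. Wendy and Priya advance.
Runoff: Wendy is ranked above Priya on 16 ballots, Priya above Wendy on 17.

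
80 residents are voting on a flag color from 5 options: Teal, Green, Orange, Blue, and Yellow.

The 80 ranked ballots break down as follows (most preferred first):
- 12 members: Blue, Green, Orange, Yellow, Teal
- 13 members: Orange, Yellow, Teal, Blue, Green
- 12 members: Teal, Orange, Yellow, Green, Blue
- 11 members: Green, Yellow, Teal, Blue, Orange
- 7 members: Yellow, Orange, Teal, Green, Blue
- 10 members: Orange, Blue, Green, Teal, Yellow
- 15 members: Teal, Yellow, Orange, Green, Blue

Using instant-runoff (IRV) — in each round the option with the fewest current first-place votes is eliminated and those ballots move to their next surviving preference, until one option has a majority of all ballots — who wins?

Round 1: Teal 27, Green 11, Orange 23, Blue 12, Yellow 7. Yellow eliminated.
Round 2: Teal 27, Green 11, Orange 30, Blue 12. Green eliminated.
Round 3: Teal 38, Orange 30, Blue 12. Blue eliminated.
Round 4: Teal 38, Orange 42. Orange has a majority (≥41).

Orange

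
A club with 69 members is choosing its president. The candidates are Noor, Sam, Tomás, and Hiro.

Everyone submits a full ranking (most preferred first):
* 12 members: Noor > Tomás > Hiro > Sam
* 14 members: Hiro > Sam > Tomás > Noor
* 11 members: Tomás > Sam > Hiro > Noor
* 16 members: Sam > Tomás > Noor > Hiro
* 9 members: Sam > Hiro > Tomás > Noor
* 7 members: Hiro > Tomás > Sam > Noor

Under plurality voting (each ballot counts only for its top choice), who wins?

Sam

First-place votes: Noor 12, Sam 25, Tomás 11, Hiro 21.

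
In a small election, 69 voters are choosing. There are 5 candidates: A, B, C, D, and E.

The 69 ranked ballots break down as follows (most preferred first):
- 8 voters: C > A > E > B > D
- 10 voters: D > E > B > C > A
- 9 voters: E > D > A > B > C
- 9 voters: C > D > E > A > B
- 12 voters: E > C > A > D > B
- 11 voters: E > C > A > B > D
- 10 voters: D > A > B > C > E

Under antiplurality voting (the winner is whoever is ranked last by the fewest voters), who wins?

C

Last-place votes: A 10, B 21, C 9, D 19, E 10.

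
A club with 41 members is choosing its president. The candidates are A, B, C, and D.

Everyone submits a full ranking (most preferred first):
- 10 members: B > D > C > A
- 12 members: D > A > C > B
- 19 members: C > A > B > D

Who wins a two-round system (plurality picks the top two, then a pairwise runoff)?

Round 1 first-place votes: A 0, B 10, C 19, D 12. C and D advance.
Runoff: C is ranked above D on 19 ballots, D above C on 22.

D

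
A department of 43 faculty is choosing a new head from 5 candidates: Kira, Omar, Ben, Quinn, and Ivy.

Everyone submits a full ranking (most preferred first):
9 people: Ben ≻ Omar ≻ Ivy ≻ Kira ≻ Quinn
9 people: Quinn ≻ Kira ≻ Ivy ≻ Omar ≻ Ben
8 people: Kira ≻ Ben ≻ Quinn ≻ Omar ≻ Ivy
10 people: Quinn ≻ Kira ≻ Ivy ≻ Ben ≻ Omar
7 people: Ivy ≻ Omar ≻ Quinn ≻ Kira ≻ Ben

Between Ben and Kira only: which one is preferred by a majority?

Ben is ranked above Kira on 9 ballots; Kira above Ben on 34.

Kira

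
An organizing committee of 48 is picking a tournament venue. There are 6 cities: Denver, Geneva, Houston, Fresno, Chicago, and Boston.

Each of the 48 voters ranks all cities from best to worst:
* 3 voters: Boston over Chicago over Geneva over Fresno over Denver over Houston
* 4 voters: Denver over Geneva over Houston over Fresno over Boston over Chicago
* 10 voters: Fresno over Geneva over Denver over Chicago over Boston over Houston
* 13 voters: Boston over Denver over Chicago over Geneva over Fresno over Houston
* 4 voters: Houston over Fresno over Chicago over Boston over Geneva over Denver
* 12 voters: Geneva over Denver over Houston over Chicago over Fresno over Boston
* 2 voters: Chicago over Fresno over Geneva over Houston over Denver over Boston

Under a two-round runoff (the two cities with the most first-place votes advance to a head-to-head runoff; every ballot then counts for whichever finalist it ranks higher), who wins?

Geneva

Round 1 first-place votes: Denver 4, Geneva 12, Houston 4, Fresno 10, Chicago 2, Boston 16. Boston and Geneva advance.
Runoff: Boston is ranked above Geneva on 20 ballots, Geneva above Boston on 28.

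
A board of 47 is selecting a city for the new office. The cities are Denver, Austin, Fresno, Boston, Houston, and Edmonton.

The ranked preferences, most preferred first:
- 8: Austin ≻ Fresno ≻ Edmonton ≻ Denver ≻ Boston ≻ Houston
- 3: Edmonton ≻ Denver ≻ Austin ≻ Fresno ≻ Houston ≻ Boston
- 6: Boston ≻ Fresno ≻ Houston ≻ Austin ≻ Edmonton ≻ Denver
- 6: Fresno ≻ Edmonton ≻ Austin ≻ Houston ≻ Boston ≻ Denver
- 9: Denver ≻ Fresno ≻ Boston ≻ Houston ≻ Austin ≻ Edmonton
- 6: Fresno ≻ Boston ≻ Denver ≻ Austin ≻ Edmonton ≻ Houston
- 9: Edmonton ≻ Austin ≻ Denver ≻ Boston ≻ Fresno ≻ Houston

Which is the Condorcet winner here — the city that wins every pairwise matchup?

Fresno vs Denver: 26–21
Fresno vs Austin: 27–20
Fresno vs Boston: 32–15
Fresno vs Houston: 47–0
Fresno vs Edmonton: 35–12
Fresno beats every other city.

Fresno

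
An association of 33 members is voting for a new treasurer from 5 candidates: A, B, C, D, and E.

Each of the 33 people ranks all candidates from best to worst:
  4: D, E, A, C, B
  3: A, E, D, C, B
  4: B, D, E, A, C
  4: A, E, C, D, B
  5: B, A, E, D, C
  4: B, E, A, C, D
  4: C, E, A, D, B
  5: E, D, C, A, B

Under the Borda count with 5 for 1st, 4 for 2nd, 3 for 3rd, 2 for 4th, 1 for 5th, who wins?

A: 4×3 + 3×5 + 4×2 + 4×5 + 5×4 + 4×3 + 4×3 + 5×2 = 109
B: 4×1 + 3×1 + 4×5 + 4×1 + 5×5 + 4×5 + 4×1 + 5×1 = 85
C: 4×2 + 3×2 + 4×1 + 4×3 + 5×1 + 4×2 + 4×5 + 5×3 = 78
D: 4×5 + 3×3 + 4×4 + 4×2 + 5×2 + 4×1 + 4×2 + 5×4 = 95
E: 4×4 + 3×4 + 4×3 + 4×4 + 5×3 + 4×4 + 4×4 + 5×5 = 128

E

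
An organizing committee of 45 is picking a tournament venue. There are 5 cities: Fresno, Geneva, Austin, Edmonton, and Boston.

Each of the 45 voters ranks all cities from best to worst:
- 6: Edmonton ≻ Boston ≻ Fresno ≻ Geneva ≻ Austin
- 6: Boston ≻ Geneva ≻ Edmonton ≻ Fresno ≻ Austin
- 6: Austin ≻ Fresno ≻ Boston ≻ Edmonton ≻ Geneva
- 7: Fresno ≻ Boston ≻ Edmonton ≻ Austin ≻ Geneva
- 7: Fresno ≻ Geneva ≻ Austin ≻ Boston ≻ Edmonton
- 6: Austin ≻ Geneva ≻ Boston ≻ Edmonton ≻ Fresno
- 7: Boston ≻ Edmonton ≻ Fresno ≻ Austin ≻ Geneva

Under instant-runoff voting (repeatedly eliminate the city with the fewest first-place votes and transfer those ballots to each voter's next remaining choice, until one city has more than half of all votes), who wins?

Boston

Round 1: Fresno 14, Geneva 0, Austin 12, Edmonton 6, Boston 13. Geneva eliminated.
Round 2: Fresno 14, Austin 12, Edmonton 6, Boston 13. Edmonton eliminated.
Round 3: Fresno 14, Austin 12, Boston 19. Austin eliminated.
Round 4: Fresno 20, Boston 25. Boston has a majority (≥23).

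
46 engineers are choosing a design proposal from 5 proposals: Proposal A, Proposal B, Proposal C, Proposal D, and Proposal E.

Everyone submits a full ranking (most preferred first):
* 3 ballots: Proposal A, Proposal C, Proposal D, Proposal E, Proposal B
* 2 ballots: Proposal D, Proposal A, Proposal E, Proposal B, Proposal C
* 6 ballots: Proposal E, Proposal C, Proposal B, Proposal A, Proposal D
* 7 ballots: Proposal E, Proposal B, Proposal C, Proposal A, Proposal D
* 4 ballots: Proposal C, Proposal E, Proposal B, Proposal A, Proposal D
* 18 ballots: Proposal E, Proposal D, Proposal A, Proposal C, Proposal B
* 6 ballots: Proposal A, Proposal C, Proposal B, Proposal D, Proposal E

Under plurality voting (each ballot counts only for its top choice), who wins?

First-place votes: Proposal A 9, Proposal B 0, Proposal C 4, Proposal D 2, Proposal E 31.

Proposal E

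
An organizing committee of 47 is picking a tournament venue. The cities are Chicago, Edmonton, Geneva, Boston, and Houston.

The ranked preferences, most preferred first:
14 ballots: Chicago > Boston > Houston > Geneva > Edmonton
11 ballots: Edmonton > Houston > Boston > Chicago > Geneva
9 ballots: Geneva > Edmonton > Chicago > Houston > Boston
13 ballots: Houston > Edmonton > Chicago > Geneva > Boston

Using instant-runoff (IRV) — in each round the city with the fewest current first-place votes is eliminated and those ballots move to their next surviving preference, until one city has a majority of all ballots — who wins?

Edmonton

Round 1: Chicago 14, Edmonton 11, Geneva 9, Boston 0, Houston 13. Boston eliminated.
Round 2: Chicago 14, Edmonton 11, Geneva 9, Houston 13. Geneva eliminated.
Round 3: Chicago 14, Edmonton 20, Houston 13. Houston eliminated.
Round 4: Chicago 14, Edmonton 33. Edmonton has a majority (≥24).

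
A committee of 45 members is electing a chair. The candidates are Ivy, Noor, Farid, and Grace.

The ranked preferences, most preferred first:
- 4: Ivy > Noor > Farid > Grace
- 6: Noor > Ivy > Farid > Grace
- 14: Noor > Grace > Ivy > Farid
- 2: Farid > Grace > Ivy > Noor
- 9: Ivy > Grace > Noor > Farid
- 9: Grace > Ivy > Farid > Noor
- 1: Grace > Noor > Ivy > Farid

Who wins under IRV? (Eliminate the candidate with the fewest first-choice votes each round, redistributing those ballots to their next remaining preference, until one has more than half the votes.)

Round 1: Ivy 13, Noor 20, Farid 2, Grace 10. Farid eliminated.
Round 2: Ivy 13, Noor 20, Grace 12. Grace eliminated.
Round 3: Ivy 24, Noor 21. Ivy has a majority (≥23).

Ivy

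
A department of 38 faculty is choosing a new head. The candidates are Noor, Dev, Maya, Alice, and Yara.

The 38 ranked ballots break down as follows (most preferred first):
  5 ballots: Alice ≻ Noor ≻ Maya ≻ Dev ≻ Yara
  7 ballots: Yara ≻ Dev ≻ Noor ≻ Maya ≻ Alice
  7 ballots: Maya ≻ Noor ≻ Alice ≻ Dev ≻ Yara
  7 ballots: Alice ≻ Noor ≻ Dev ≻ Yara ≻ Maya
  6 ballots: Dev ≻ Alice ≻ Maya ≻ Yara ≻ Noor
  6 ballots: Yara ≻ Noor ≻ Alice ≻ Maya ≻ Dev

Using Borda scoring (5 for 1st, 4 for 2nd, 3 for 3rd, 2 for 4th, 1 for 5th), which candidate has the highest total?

Alice

Noor: 5×4 + 7×3 + 7×4 + 7×4 + 6×1 + 6×4 = 127
Dev: 5×2 + 7×4 + 7×2 + 7×3 + 6×5 + 6×1 = 109
Maya: 5×3 + 7×2 + 7×5 + 7×1 + 6×3 + 6×2 = 101
Alice: 5×5 + 7×1 + 7×3 + 7×5 + 6×4 + 6×3 = 130
Yara: 5×1 + 7×5 + 7×1 + 7×2 + 6×2 + 6×5 = 103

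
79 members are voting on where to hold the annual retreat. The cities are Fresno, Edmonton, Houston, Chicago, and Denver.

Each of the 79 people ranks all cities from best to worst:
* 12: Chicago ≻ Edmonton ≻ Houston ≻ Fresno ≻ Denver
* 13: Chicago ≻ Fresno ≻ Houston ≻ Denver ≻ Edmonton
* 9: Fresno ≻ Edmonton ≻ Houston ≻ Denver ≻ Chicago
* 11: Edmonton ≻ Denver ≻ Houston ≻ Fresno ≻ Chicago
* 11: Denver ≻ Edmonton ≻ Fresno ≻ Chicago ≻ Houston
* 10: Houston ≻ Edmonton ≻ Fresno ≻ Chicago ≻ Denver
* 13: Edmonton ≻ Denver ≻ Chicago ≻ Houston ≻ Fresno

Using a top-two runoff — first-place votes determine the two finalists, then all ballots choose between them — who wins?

Edmonton

Round 1 first-place votes: Fresno 9, Edmonton 24, Houston 10, Chicago 25, Denver 11. Chicago and Edmonton advance.
Runoff: Chicago is ranked above Edmonton on 25 ballots, Edmonton above Chicago on 54.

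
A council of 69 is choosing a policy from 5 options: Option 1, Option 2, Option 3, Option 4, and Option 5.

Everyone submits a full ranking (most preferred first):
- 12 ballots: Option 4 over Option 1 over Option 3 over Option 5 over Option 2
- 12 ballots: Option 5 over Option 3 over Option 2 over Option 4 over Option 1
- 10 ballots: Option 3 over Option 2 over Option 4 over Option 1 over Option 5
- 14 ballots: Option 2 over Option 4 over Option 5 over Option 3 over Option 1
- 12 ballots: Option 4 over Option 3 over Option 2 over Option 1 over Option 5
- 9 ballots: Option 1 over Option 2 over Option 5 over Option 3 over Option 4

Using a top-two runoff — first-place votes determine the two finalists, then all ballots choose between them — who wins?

Option 2

Round 1 first-place votes: Option 1 9, Option 2 14, Option 3 10, Option 4 24, Option 5 12. Option 4 and Option 2 advance.
Runoff: Option 4 is ranked above Option 2 on 24 ballots, Option 2 above Option 4 on 45.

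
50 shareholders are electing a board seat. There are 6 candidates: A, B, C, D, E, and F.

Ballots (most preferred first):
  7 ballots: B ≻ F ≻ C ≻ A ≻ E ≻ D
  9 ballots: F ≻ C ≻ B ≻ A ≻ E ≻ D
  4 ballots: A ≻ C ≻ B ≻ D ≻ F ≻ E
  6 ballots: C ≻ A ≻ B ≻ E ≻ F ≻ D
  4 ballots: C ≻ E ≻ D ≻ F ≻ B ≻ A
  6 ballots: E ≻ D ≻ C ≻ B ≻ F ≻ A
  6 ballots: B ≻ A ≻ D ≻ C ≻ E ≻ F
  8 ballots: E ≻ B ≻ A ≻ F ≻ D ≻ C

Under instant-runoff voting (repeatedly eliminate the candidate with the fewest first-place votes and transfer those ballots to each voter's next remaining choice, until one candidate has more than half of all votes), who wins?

C

Round 1: A 4, B 13, C 10, D 0, E 14, F 9. D eliminated.
Round 2: A 4, B 13, C 10, E 14, F 9. A eliminated.
Round 3: B 13, C 14, E 14, F 9. F eliminated.
Round 4: B 13, C 23, E 14. B eliminated.
Round 5: C 36, E 14. C has a majority (≥26).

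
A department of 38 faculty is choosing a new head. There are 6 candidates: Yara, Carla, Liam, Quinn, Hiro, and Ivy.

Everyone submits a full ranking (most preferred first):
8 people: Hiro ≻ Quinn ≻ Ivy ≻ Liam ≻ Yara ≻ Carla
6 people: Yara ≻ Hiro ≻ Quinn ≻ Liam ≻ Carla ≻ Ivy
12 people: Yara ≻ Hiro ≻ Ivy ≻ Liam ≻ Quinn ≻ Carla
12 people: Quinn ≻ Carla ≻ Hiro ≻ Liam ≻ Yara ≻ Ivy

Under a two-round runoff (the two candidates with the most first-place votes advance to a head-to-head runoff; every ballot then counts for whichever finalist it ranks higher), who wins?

Round 1 first-place votes: Yara 18, Carla 0, Liam 0, Quinn 12, Hiro 8, Ivy 0. Yara and Quinn advance.
Runoff: Yara is ranked above Quinn on 18 ballots, Quinn above Yara on 20.

Quinn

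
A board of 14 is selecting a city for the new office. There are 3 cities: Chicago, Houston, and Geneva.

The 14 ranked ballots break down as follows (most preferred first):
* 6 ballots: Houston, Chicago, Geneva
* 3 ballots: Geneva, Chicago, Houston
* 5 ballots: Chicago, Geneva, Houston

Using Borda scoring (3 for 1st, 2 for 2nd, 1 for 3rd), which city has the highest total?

Chicago: 6×2 + 3×2 + 5×3 = 33
Houston: 6×3 + 3×1 + 5×1 = 26
Geneva: 6×1 + 3×3 + 5×2 = 25

Chicago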